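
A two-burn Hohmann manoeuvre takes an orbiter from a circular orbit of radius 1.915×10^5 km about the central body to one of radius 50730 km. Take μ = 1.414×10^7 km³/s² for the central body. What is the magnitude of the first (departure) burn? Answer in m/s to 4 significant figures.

Semi-major axis of the transfer orbit: a_t = (1.915×10^5 + 50730)/2 = 1.21115×10^5 km.
On the circular orbit at r = 1.915×10^5 km, v_c = √(μ/r) = 8.593 km/s.
Vis-viva on the transfer ellipse at r = 1.915×10^5 km gives v_t = √[μ(2/r − 1/a_t)] = 5.561 km/s.
Δv₁ = |v_t − v_c| = |5.561 − 8.593| = 3.032 km/s.

Δv₁ = 3032 m/s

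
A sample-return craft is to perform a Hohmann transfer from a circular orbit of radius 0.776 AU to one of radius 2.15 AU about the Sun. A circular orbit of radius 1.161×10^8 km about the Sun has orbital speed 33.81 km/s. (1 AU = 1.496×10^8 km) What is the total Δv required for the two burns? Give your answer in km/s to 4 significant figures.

From the circular-orbit relation v² = μ/r at r = 1.161×10^8 km: μ = v²r = (33.81)² × 1.161×10^8 = 1.32716×10^11 km³/s².
In km: r₁ = 0.776 × 1.496×10^8 = 1.160896×10^8 km; r₂ = 2.15 × 1.496×10^8 = 3.2164×10^8 km.
Transfer-ellipse semi-major axis a_t = (r₁ + r₂)/2 = (1.160896×10^8 + 3.2164×10^8)/2 = 2.188648×10^8 km.
Circular speed at r₁: v₁ = √(μ/r₁) = √(1.32716×10^11/1.160896×10^8) = 33.8115 km/s.
Transfer-orbit speed at r₁ (vis-viva equation): v_p = √[μ(2/r₁ − 1/a_t)] = 40.9885 km/s.
First burn Δv₁ = |v_p − v₁| = 7.177 km/s.
At r₂, v₂ = √(μ/r₂) = 20.313 km/s.
Transfer-orbit speed at r₂: v_a = √[μ(2/r₂ − 1/a_t)] = 14.794 km/s.
Second burn Δv₂ = |v₂ − v_a| = 5.519 km/s.
Δv = Δv₁ + Δv₂ = 7.177 + 5.519 = 12.70 km/s.

Δv = 12.70 km/s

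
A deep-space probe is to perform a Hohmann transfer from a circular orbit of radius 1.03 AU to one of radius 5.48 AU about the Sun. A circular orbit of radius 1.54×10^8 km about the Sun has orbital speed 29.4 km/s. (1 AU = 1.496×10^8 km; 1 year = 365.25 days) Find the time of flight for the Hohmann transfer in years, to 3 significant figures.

From the circular-orbit relation v² = μ/r at r = 1.54×10^8 km: μ = v²r = (29.4)² × 1.54×10^8 = 1.33111×10^11 km³/s².
In km: r₁ = 1.03 × 1.496×10^8 = 1.54088×10^8 km; r₂ = 5.48 × 1.496×10^8 = 8.19808×10^8 km.
Semi-major axis of the transfer orbit: a_t = (1.54088×10^8 + 8.19808×10^8)/2 = 4.86948×10^8 km.
Half the transfer-orbit period gives t = π√(a_t³/μ) = 9.253×10^7 s.
Converting: 9.253×10^7 s ÷ 3.15576×10^7 s/year (365.25 × 86400) = 2.93 years.

t = 2.93 years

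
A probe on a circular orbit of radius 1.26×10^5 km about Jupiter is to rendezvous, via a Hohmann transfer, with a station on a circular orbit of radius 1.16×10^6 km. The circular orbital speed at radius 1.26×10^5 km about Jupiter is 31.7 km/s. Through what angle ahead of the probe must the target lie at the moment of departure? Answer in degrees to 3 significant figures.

From the circular-orbit relation v² = μ/r at r = 1.26×10^5 km: μ = v²r = (31.7)² × 1.26×10^5 = 1.26616×10^8 km³/s².
The Hohmann ellipse has a_t = (r₁ + r₂)/2 = 6.430×10^5 km.
The half-period of the transfer ellipse is t = π√(a_t³/μ) = 1.43953×10^5 s.
The target's mean motion on its circular orbit is ω₂ = √(μ/r₂³) = 9.00653×10^-6 rad/s.
Angle swept by the target during transfer: ω₂·t = 1.29652 rad = 74.29°.
Arrival is 180° from departure on the ellipse, so φ = 180° − 74.29° = 106°.

φ = 106°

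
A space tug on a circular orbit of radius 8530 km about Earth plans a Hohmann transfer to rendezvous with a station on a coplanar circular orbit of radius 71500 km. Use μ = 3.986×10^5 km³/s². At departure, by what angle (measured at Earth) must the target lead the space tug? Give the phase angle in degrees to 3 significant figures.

Semi-major axis of the transfer orbit: a_t = (8530 + 71500)/2 = 40015 km.
Transfer time t = π√(a_t³/μ) = 39830 s.
Target angular speed ω₂ = √(μ/r₂³) = 3.3022×10^-5 rad/s.
Angle swept by the target during transfer: ω₂·t = 1.3153 rad = 75.36°.
The space tug traverses 180° on the transfer ellipse, so the target must lead by 180° − 75.36° = 105°.

φ = 105°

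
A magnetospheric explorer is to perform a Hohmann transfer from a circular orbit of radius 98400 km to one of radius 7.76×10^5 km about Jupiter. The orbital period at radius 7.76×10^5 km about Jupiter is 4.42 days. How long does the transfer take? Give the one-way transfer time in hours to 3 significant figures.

t = 22.4 hours

From Kepler's third law T² = 4π²r³/μ at r = 7.76×10^5 km, T = 4.42 days = 4.42 × 86400 s = 3.81888×10^5 s: μ = 4π²r³/T² = 1.26495×10^8 km³/s².
The Hohmann ellipse has a_t = (r₁ + r₂)/2 = 4.372×10^5 km.
Transfer time t = π√(a_t³/μ) = π√((4.372×10^5)³ / 1.26495×10^8) = 80750 s.
Converting: 80750 s ÷ 3600 s/hour = 22.4 hours.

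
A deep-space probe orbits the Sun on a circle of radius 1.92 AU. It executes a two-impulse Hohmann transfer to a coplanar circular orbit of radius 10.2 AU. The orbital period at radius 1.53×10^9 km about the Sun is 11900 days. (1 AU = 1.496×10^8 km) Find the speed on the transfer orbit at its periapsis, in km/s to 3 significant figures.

From Kepler's third law T² = 4π²r³/μ at r = 1.53×10^9 km, T = 11900 days = 11900 × 86400 s = 1.02816×10^9 s: μ = 4π²r³/T² = 1.33756×10^11 km³/s².
In km: r₁ = 1.92 × 1.496×10^8 = 2.87232×10^8 km; r₂ = 10.2 × 1.496×10^8 = 1.52592×10^9 km.
Semi-major axis of the transfer orbit: a_t = (2.87232×10^8 + 1.52592×10^9)/2 = 9.06576×10^8 km.
The periapsis of the transfer ellipse is at r = 2.87232×10^8 km.
Applying v² = μ(2/r − 1/a_t): v = 28.00 km/s.

v = 28.0 km/s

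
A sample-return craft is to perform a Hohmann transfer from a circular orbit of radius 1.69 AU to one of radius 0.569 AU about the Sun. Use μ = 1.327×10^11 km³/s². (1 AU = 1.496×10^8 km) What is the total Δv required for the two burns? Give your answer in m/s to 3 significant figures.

Δv = 15500 m/s

In km: r₁ = 1.69 × 1.496×10^8 = 2.52824×10^8 km; r₂ = 0.569 × 1.496×10^8 = 8.51224×10^7 km.
Semi-major axis of the transfer orbit: a_t = (2.52824×10^8 + 8.51224×10^7)/2 = 1.689732×10^8 km.
Circular speed at r₁: v₁ = √(μ/r₁) = √(1.327×10^11/2.52824×10^8) = 22.910 km/s.
Transfer-orbit speed at r₁ (vis-viva): v_a = √[μ(2/r₁ − 1/a_t)] = 16.261 km/s.
First burn Δv₁ = |v_a − v₁| = 6.649 km/s.
At r₂, v₂ = √(μ/r₂) = 39.483 km/s.
Transfer-orbit speed at r₂: v_p = √[μ(2/r₂ − 1/a_t)] = 48.296 km/s.
Second burn Δv₂ = |v₂ − v_p| = 8.813 km/s.
Total Δv = Δv₁ + Δv₂ = 15.46 km/s.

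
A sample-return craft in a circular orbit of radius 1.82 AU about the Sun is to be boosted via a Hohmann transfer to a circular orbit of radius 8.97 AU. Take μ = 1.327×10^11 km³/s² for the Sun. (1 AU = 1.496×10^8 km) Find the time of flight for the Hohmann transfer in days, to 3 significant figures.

t = 2290 days

In km: r₁ = 1.82 × 1.496×10^8 = 2.72272×10^8 km; r₂ = 8.97 × 1.496×10^8 = 1.341912×10^9 km.
The Hohmann ellipse has a_t = (r₁ + r₂)/2 = 8.07092×10^8 km.
Half the transfer-orbit period gives t = π√(a_t³/μ) = 1.977×10^8 s.
Converting: 1.977×10^8 s ÷ 86400 s/day = 2290 days.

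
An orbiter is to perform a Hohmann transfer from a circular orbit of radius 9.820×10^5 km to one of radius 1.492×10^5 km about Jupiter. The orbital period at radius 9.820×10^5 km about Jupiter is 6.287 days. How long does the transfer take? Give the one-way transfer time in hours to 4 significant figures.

From Kepler's third law T² = 4π²r³/μ at r = 9.820×10^5 km, T = 6.287 days = 6.287 × 86400 s = 5.431968×10^5 s: μ = 4π²r³/T² = 1.26701×10^8 km³/s².
The Hohmann ellipse has a_t = (r₁ + r₂)/2 = 5.656×10^5 km.
Half the transfer-orbit period gives t = π√(a_t³/μ) = 1.1872×10^5 s.
Converting: 1.1872×10^5 s ÷ 3600 s/hour = 32.98 hours.

t = 32.98 hours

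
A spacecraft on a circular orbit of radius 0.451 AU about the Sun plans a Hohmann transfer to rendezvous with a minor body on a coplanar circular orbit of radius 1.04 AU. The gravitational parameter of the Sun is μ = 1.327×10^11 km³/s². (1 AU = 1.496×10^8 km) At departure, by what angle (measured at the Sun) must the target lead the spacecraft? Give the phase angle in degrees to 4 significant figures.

In km: r₁ = 0.451 × 1.496×10^8 = 6.74696×10^7 km; r₂ = 1.04 × 1.496×10^8 = 1.55584×10^8 km.
Semi-major axis of the transfer orbit: a_t = (6.74696×10^7 + 1.55584×10^8)/2 = 1.115268×10^8 km.
Transfer time t = π√(a_t³/μ) = 1.01574×10^7 s.
Target angular speed ω₂ = √(μ/r₂³) = 1.87710×10^-7 rad/s.
Angle swept by the target during transfer: ω₂·t = 1.90665 rad = 109.24°.
The spacecraft traverses 180° on the transfer ellipse, so the target must lead by 180° − 109.24° = 70.76°.

φ = 70.76°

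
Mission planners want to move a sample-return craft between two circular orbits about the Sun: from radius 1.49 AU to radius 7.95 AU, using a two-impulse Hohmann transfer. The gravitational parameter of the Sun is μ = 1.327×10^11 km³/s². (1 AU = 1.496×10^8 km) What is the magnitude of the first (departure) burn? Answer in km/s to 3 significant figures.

In km: r₁ = 1.49 × 1.496×10^8 = 2.22904×10^8 km; r₂ = 7.95 × 1.496×10^8 = 1.18932×10^9 km.
Transfer-ellipse semi-major axis a_t = (r₁ + r₂)/2 = (2.22904×10^8 + 1.18932×10^9)/2 = 7.06112×10^8 km.
Circular speed at r = 2.22904×10^8 km: v_c = √(μ/r) = 24.3993 km/s.
Transfer-orbit speed at the same r (vis-viva, a = a_t): v_t = √[μ(2/r − 1/a_t)] = 31.6657 km/s.
Δv₁ = |v_t − v_c| = |31.6657 − 24.3993| = 7.266 km/s.

Δv₁ = 7.27 km/s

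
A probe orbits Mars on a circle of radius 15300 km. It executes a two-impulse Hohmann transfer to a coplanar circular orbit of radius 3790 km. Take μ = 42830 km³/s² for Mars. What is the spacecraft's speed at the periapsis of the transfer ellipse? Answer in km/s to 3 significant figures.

Transfer-ellipse semi-major axis a_t = (r₁ + r₂)/2 = (15300 + 3790)/2 = 9545 km.
At periapsis, r = 3790 km.
Vis-viva: v = √[μ(2/r − 1/a_t)] = √[42830 × (2/3790 − 1/9545)] = 4.256 km/s.

v = 4.26 km/s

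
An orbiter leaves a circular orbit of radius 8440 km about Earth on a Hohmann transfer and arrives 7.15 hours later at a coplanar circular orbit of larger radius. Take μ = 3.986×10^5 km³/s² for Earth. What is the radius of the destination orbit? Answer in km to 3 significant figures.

r₂ = 51400 km

Transfer time t = 7.15 hours = 25740 s, and t = π√(a_t³/μ).
So a_t = (μ t²/π²)^(1/3) = (3.986×10^5 × (25740)² / π²)^(1/3) = 29910 km.
Since a_t = (r₁ + r₂)/2, r₂ = 2a_t − r₁ = 2×29910 − 8440 = 51380 km.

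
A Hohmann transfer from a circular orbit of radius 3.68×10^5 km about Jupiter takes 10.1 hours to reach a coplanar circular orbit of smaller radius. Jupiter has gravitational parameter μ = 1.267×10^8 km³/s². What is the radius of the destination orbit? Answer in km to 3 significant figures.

Transfer time t = 10.1 hours = 36360 s, and t = π√(a_t³/μ).
So a_t = (μ t²/π²)^(1/3) = (1.267×10^8 × (36360)² / π²)^(1/3) = 2.5699×10^5 km.
Since a_t = (r₁ + r₂)/2, r₂ = 2a_t − r₁ = 2×2.5699×10^5 − 3.680×10^5 = 1.4598×10^5 km.

r₂ = 1.46×10^5 km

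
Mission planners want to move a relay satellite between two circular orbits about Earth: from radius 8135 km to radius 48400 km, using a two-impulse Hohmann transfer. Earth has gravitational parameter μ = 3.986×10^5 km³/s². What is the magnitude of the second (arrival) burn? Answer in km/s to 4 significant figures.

The Hohmann ellipse has a_t = (r₁ + r₂)/2 = 28267.5 km.
On the circular orbit at r = 48400 km, v_c = √(μ/r) = 2.870 km/s.
Vis-viva on the transfer ellipse at r = 48400 km gives v_t = √[μ(2/r − 1/a_t)] = 1.540 km/s.
Δv₂ = |v_t − v_c| = |1.540 − 2.870| = 1.330 km/s.

Δv₂ = 1.330 km/s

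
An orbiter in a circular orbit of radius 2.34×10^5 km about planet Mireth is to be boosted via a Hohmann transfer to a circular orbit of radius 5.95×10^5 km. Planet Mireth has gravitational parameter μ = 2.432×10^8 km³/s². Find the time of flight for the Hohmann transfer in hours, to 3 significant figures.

Transfer-ellipse semi-major axis a_t = (r₁ + r₂)/2 = (2.340×10^5 + 5.950×10^5)/2 = 4.145×10^5 km.
By Kepler's third law the transfer-orbit period is T = 2π√(a_t³/μ), so t = T/2 = 53760 s.
Converting: 53760 s ÷ 3600 s/hour = 14.9 hours.

t = 14.9 hours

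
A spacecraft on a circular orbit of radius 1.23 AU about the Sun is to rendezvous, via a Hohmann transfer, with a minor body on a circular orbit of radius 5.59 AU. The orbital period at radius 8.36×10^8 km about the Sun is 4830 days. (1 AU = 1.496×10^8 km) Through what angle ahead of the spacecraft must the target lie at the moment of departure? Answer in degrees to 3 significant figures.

φ = 94.2°

From Kepler's third law T² = 4π²r³/μ at r = 8.36×10^8 km, T = 4830 days = 4830 × 86400 s = 4.17312×10^8 s: μ = 4π²r³/T² = 1.32451×10^11 km³/s².
In km: r₁ = 1.23 × 1.496×10^8 = 1.84008×10^8 km; r₂ = 5.59 × 1.496×10^8 = 8.36264×10^8 km.
Transfer-ellipse semi-major axis a_t = (r₁ + r₂)/2 = (1.84008×10^8 + 8.36264×10^8)/2 = 5.10136×10^8 km.
Transfer time t = π√(a_t³/μ) = 9.9460×10^7 s.
Target angular speed ω₂ = √(μ/r₂³) = 1.5049×10^-8 rad/s.
Angle swept by the target during transfer: ω₂·t = 1.4968 rad = 85.76°.
The spacecraft traverses 180° on the transfer ellipse, so the target must lead by 180° − 85.76° = 94.2°.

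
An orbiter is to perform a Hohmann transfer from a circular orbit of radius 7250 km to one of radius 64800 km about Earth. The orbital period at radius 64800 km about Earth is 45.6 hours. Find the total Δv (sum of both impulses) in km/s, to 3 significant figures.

Δv = 3.90 km/s

From Kepler's third law T² = 4π²r³/μ at r = 64800 km, T = 45.6 hours = 45.6 × 3600 s = 1.6416×10^5 s: μ = 4π²r³/T² = 3.98612×10^5 km³/s².
Transfer-ellipse semi-major axis a_t = (r₁ + r₂)/2 = (7250 + 64800)/2 = 36025 km.
Circular speed at r₁: v₁ = √(μ/r₁) = √(3.98612×10^5/7250) = 7.4149 km/s.
Transfer-orbit speed at r₁ (vis-viva): v_p = √[μ(2/r₁ − 1/a_t)] = 9.9447 km/s.
First burn Δv₁ = |v_p − v₁| = 2.5298 km/s.
At r₂, v₂ = √(μ/r₂) = 2.4802 km/s.
Transfer-orbit speed at r₂: v_a = √[μ(2/r₂ − 1/a_t)] = 1.1126 km/s.
Second burn Δv₂ = |v₂ − v_a| = 1.3676 km/s.
Δv = Δv₁ + Δv₂ = 2.5298 + 1.3676 = 3.897 km/s.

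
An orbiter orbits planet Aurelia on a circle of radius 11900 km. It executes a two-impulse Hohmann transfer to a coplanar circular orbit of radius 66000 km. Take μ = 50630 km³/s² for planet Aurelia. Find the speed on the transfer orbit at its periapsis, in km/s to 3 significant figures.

Transfer-ellipse semi-major axis a_t = (r₁ + r₂)/2 = (11900 + 66000)/2 = 38950 km.
The periapsis of the transfer ellipse is at r = 11900 km.
Applying v² = μ(2/r − 1/a_t): v = 2.685 km/s.

v = 2.69 km/s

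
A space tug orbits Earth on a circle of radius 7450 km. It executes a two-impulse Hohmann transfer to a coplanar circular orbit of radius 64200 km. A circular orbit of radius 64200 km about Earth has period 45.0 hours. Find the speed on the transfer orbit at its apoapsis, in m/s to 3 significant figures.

From Kepler's third law T² = 4π²r³/μ at r = 64200 km, T = 45.0 hours = 45.0 × 3600 s = 1.620×10^5 s: μ = 4π²r³/T² = 3.98047×10^5 km³/s².
Semi-major axis of the transfer orbit: a_t = (7450 + 64200)/2 = 35825 km.
At apoapsis, r = 64200 km.
Vis-viva: v = √[μ(2/r − 1/a_t)] = √[3.98047×10^5 × (2/64200 − 1/35825)] = 1.135 km/s.

v = 1140 m/s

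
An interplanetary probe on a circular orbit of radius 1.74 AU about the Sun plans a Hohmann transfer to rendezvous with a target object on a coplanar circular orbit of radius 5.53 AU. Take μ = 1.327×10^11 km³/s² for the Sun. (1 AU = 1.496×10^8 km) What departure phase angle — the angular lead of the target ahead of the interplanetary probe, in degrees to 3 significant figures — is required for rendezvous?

In km: r₁ = 1.74 × 1.496×10^8 = 2.60304×10^8 km; r₂ = 5.53 × 1.496×10^8 = 8.27288×10^8 km.
Semi-major axis of the transfer orbit: a_t = (2.60304×10^8 + 8.27288×10^8)/2 = 5.43796×10^8 km.
Transfer time t = π√(a_t³/μ) = 1.093625×10^8 s.
The target's mean motion on its circular orbit is ω₂ = √(μ/r₂³) = 1.530913×10^-8 rad/s.
Angle swept by the target during transfer: ω₂·t = 1.67424 rad = 95.93°.
Arrival is 180° from departure on the ellipse, so φ = 180° − 95.93° = 84.1°.

φ = 84.1°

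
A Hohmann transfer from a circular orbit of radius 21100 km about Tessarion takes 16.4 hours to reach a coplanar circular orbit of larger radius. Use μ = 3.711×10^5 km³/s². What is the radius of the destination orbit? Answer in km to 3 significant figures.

Transfer time t = 16.4 hours = 59040 s, and t = π√(a_t³/μ).
So a_t = (μ t²/π²)^(1/3) = (3.711×10^5 × (59040)² / π²)^(1/3) = 50796 km.
Since a_t = (r₁ + r₂)/2, r₂ = 2a_t − r₁ = 2×50796 − 21100 = 80492 km.

r₂ = 80500 km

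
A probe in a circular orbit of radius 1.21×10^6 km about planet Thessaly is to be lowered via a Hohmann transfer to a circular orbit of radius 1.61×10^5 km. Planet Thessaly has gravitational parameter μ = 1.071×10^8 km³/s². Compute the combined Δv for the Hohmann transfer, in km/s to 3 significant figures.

The Hohmann ellipse has a_t = (r₁ + r₂)/2 = 6.855×10^5 km.
At r₁ the circular-orbit speed is v₁ = √(μ/r₁) = 9.408 km/s.
On the transfer ellipse at r₁, vis-viva gives v_a = √[μ(2/r₁ − 1/a_t)] = 4.559 km/s.
First burn Δv₁ = |v_a − v₁| = 4.849 km/s.
Circular speed at r₂: v₂ = √(μ/r₂) = 25.792 km/s.
Transfer-orbit speed at r₂: v_p = √[μ(2/r₂ − 1/a_t)] = 34.267 km/s.
Second burn Δv₂ = |v₂ − v_p| = 8.475 km/s.
Total Δv = Δv₁ + Δv₂ = 13.32 km/s.

Δv = 13.3 km/s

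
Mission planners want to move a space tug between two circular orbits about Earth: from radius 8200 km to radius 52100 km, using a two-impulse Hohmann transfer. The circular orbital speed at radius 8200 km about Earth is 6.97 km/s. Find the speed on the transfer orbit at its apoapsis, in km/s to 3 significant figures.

v = 1.44 km/s

From the circular-orbit relation v² = μ/r at r = 8200 km: μ = v²r = (6.97)² × 8200 = 3.98363×10^5 km³/s².
Transfer-ellipse semi-major axis a_t = (r₁ + r₂)/2 = (8200 + 52100)/2 = 30150 km.
The apoapsis of the transfer ellipse is at r = 52100 km.
Vis-viva: v = √[μ(2/r − 1/a_t)] = √[3.98363×10^5 × (2/52100 − 1/30150)] = 1.442 km/s.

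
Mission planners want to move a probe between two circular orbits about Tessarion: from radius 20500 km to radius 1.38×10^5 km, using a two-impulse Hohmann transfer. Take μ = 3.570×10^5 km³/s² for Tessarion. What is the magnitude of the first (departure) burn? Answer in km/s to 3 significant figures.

Transfer-ellipse semi-major axis a_t = (r₁ + r₂)/2 = (20500 + 1.380×10^5)/2 = 79250 km.
Circular speed at r = 20500 km: v_c = √(μ/r) = 4.173 km/s.
Vis-viva on the transfer ellipse at r = 20500 km gives v_t = √[μ(2/r − 1/a_t)] = 5.507 km/s.
Δv₁ = |v_t − v_c| = |5.507 − 4.173| = 1.334 km/s.

Δv₁ = 1.33 km/s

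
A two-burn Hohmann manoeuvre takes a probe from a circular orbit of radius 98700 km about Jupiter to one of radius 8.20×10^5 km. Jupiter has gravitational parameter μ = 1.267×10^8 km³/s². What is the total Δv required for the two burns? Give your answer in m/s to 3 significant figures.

Δv = 18700 m/s

Semi-major axis of the transfer orbit: a_t = (98700 + 8.200×10^5)/2 = 4.5935×10^5 km.
Circular speed at r₁: v₁ = √(μ/r₁) = √(1.267×10^8/98700) = 35.83 km/s.
Transfer-orbit speed at r₁ (vis-viva equation): v_p = √[μ(2/r₁ − 1/a_t)] = 47.87 km/s.
First burn Δv₁ = |v_p − v₁| = 12.04 km/s.
At r₂, v₂ = √(μ/r₂) = 12.43 km/s.
Transfer-orbit speed at r₂: v_a = √[μ(2/r₂ − 1/a_t)] = 5.762 km/s.
Second burn Δv₂ = |v₂ − v_a| = 6.668 km/s.
Total Δv = Δv₁ + Δv₂ = 18.71 km/s.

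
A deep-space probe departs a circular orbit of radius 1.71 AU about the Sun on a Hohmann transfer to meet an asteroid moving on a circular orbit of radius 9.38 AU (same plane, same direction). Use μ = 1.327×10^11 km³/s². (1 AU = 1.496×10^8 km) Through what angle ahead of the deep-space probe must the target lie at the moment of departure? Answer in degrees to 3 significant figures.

φ = 98.2°

In km: r₁ = 1.71 × 1.496×10^8 = 2.55816×10^8 km; r₂ = 9.38 × 1.496×10^8 = 1.403248×10^9 km.
The Hohmann ellipse has a_t = (r₁ + r₂)/2 = 8.29532×10^8 km.
Transfer time t = π√(a_t³/μ) = 2.0605×10^8 s.
Target angular speed ω₂ = √(μ/r₂³) = 6.9300×10^-9 rad/s.
Angle swept by the target during transfer: ω₂·t = 1.4279 rad = 81.81°.
The deep-space probe traverses 180° on the transfer ellipse, so the target must lead by 180° − 81.81° = 98.2°.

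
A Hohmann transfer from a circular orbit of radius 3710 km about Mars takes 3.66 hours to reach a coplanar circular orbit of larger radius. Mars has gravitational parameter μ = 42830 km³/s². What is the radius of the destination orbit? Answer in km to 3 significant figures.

Transfer time t = 3.66 hours = 13176 s, and t = π√(a_t³/μ).
So a_t = (μ t²/π²)^(1/3) = (42830 × (13176)² / π²)^(1/3) = 9099.2 km.
Since a_t = (r₁ + r₂)/2, r₂ = 2a_t − r₁ = 2×9099.2 − 3710 = 14488.4 km.

r₂ = 14500 km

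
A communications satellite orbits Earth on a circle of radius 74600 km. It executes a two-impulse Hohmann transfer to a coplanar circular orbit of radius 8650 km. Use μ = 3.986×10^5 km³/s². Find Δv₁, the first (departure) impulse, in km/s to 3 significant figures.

Semi-major axis of the transfer orbit: a_t = (74600 + 8650)/2 = 41625 km.
Circular speed at r = 74600 km: v_c = √(μ/r) = 2.312 km/s.
Vis-viva on the transfer ellipse at r = 74600 km gives v_t = √[μ(2/r − 1/a_t)] = 1.054 km/s.
Δv₁ = |v_t − v_c| = |1.054 − 2.312| = 1.258 km/s.

Δv₁ = 1.26 km/s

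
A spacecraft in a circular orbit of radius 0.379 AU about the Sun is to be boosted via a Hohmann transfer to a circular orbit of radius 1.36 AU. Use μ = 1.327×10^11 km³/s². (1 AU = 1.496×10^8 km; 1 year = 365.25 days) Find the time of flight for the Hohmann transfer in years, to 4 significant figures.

In km: r₁ = 0.379 × 1.496×10^8 = 5.66984×10^7 km; r₂ = 1.36 × 1.496×10^8 = 2.03456×10^8 km.
Transfer-ellipse semi-major axis a_t = (r₁ + r₂)/2 = (5.66984×10^7 + 2.03456×10^8)/2 = 1.300772×10^8 km.
Transfer time t = π√(a_t³/μ) = π√((1.300772×10^8)³ / 1.327×10^11) = 1.2794×10^7 s.
Converting: 1.2794×10^7 s ÷ 3.15576×10^7 s/year (365.25 × 86400) = 0.4054 years.

t = 0.4054 years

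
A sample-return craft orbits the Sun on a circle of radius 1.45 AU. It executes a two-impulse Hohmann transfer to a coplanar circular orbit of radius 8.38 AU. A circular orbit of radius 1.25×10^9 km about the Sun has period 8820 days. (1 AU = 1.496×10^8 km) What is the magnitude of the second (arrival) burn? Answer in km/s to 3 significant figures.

From Kepler's third law T² = 4π²r³/μ at r = 1.25×10^9 km, T = 8820 days = 8820 × 86400 s = 7.62048×10^8 s: μ = 4π²r³/T² = 1.32778×10^11 km³/s².
In km: r₁ = 1.45 × 1.496×10^8 = 2.1692×10^8 km; r₂ = 8.38 × 1.496×10^8 = 1.253648×10^9 km.
Transfer-ellipse semi-major axis a_t = (r₁ + r₂)/2 = (2.1692×10^8 + 1.253648×10^9)/2 = 7.35284×10^8 km.
On the circular orbit at r = 1.253648×10^9 km, v_c = √(μ/r) = 10.2914 km/s.
Vis-viva on the transfer ellipse at r = 1.253648×10^9 km gives v_t = √[μ(2/r − 1/a_t)] = 5.58981 km/s.
Δv₂ = |v_t − v_c| = |5.58981 − 10.2914| = 4.702 km/s.

Δv₂ = 4.70 km/s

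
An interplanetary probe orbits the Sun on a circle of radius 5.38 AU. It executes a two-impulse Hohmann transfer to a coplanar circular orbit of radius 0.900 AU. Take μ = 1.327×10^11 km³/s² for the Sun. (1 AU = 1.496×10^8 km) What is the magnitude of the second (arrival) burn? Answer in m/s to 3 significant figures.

Δv₂ = 9700 m/s

In km: r₁ = 5.38 × 1.496×10^8 = 8.04848×10^8 km; r₂ = 0.900 × 1.496×10^8 = 1.3464×10^8 km.
The Hohmann ellipse has a_t = (r₁ + r₂)/2 = 4.69744×10^8 km.
On the circular orbit at r = 1.3464×10^8 km, v_c = √(μ/r) = 31.39 km/s.
Transfer-orbit speed at the same r (vis-viva, a = a_t): v_t = √[μ(2/r − 1/a_t)] = 41.09 km/s.
Δv₂ = |v_t − v_c| = |41.09 − 31.39| = 9.700 km/s.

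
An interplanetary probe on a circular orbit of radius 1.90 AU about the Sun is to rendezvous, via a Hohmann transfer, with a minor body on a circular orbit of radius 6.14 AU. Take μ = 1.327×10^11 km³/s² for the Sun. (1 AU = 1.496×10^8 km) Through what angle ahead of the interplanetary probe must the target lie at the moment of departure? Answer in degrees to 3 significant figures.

φ = 84.6°

In km: r₁ = 1.90 × 1.496×10^8 = 2.8424×10^8 km; r₂ = 6.14 × 1.496×10^8 = 9.18544×10^8 km.
Transfer-ellipse semi-major axis a_t = (r₁ + r₂)/2 = (2.8424×10^8 + 9.18544×10^8)/2 = 6.01392×10^8 km.
Transfer time t = π√(a_t³/μ) = 1.2719×10^8 s.
The target's mean motion on its circular orbit is ω₂ = √(μ/r₂³) = 1.3085×10^-8 rad/s.
Angle swept by the target during transfer: ω₂·t = 1.6643 rad = 95.36°.
The interplanetary probe traverses 180° on the transfer ellipse, so the target must lead by 180° − 95.36° = 84.6°.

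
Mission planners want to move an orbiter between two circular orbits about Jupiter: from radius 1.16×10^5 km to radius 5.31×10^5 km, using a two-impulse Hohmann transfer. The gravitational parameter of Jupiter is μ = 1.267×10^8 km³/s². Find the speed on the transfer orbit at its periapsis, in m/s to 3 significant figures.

Transfer-ellipse semi-major axis a_t = (r₁ + r₂)/2 = (1.160×10^5 + 5.310×10^5)/2 = 3.235×10^5 km.
At periapsis, r = 1.160×10^5 km.
From the vis-viva equation, v = √[μ(2/r − 1/a_t)] = 42.34 km/s.

v = 42300 m/s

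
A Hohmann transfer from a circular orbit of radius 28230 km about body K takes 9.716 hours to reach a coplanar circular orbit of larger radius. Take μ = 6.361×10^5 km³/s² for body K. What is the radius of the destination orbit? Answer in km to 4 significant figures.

r₂ = 57530 km

Transfer time t = 9.716 hours = 34977.6 s, and t = π√(a_t³/μ).
So a_t = (μ t²/π²)^(1/3) = (6.361×10^5 × (34977.6)² / π²)^(1/3) = 42881 km.
Since a_t = (r₁ + r₂)/2, r₂ = 2a_t − r₁ = 2×42881 − 28230 = 57532 km.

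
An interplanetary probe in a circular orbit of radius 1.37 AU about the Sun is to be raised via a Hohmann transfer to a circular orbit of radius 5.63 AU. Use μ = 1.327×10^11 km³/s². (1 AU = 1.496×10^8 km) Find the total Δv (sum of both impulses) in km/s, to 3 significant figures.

In km: r₁ = 1.37 × 1.496×10^8 = 2.04952×10^8 km; r₂ = 5.63 × 1.496×10^8 = 8.42248×10^8 km.
The Hohmann ellipse has a_t = (r₁ + r₂)/2 = 5.236×10^8 km.
At r₁ the circular-orbit speed is v₁ = √(μ/r₁) = 25.445 km/s.
Transfer-orbit speed at r₁ (vis-viva): v_p = √[μ(2/r₁ − 1/a_t)] = 32.272 km/s.
First burn Δv₁ = |v_p − v₁| = 6.827 km/s.
Circular speed at r₂: v₂ = √(μ/r₂) = 12.552 km/s.
Transfer-orbit speed at r₂: v_a = √[μ(2/r₂ − 1/a_t)] = 7.8531 km/s.
Second burn Δv₂ = |v₂ − v_a| = 4.699 km/s.
Δv = Δv₁ + Δv₂ = 6.827 + 4.699 = 11.53 km/s.

Δv = 11.5 km/s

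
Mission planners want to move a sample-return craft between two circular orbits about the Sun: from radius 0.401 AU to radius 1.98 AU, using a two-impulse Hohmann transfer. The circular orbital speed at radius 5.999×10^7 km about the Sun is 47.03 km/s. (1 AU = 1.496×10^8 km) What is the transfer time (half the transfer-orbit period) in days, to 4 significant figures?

t = 237.3 days

From the circular-orbit relation v² = μ/r at r = 5.999×10^7 km: μ = v²r = (47.03)² × 5.999×10^7 = 1.32687×10^11 km³/s².
In km: r₁ = 0.401 × 1.496×10^8 = 5.99896×10^7 km; r₂ = 1.98 × 1.496×10^8 = 2.96208×10^8 km.
The Hohmann ellipse has a_t = (r₁ + r₂)/2 = 1.780988×10^8 km.
Transfer time t = π√(a_t³/μ) = π√((1.780988×10^8)³ / 1.32687×10^11) = 2.050×10^7 s.
Converting: 2.050×10^7 s ÷ 86400 s/day = 237.3 days.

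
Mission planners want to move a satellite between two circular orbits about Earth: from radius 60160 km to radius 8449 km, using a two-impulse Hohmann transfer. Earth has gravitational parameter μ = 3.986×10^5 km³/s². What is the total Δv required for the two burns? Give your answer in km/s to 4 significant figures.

Δv = 3.524 km/s

Semi-major axis of the transfer orbit: a_t = (60160 + 8449)/2 = 34304.5 km.
Circular speed at r₁: v₁ = √(μ/r₁) = √(3.986×10^5/60160) = 2.574 km/s.
On the transfer ellipse at r₁, vis-viva equation gives v_a = √[μ(2/r₁ − 1/a_t)] = 1.277 km/s.
First burn Δv₁ = |v_a − v₁| = 1.297 km/s.
At r₂, v₂ = √(μ/r₂) = 6.869 km/s.
Transfer-orbit speed at r₂: v_p = √[μ(2/r₂ − 1/a_t)] = 9.096 km/s.
Second burn Δv₂ = |v₂ − v_p| = 2.227 km/s.
Total Δv = Δv₁ + Δv₂ = 3.524 km/s.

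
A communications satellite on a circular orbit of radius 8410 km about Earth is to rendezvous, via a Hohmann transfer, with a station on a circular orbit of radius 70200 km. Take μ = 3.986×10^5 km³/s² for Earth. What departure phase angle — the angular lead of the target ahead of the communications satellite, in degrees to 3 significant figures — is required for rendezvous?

φ = 105°

Transfer-ellipse semi-major axis a_t = (r₁ + r₂)/2 = (8410 + 70200)/2 = 39305 km.
Transfer time t = π√(a_t³/μ) = 38780 s.
Target angular speed ω₂ = √(μ/r₂³) = 3.394×10^-5 rad/s.
Angle swept by the target during transfer: ω₂·t = 1.3162 rad = 75.41°.
The communications satellite traverses 180° on the transfer ellipse, so the target must lead by 180° − 75.41° = 105°.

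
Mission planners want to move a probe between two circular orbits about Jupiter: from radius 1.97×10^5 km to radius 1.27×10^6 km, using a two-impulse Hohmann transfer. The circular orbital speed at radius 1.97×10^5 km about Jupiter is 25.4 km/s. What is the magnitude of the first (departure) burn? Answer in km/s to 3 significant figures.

From the circular-orbit relation v² = μ/r at r = 1.97×10^5 km: μ = v²r = (25.4)² × 1.97×10^5 = 1.27097×10^8 km³/s².
The Hohmann ellipse has a_t = (r₁ + r₂)/2 = 7.335×10^5 km.
On the circular orbit at r = 1.970×10^5 km, v_c = √(μ/r) = 25.400 km/s.
Transfer-orbit speed at the same r (vis-viva, a = a_t): v_t = √[μ(2/r − 1/a_t)] = 33.422 km/s.
Δv₁ = |v_t − v_c| = |33.422 − 25.400| = 8.022 km/s.

Δv₁ = 8.02 km/s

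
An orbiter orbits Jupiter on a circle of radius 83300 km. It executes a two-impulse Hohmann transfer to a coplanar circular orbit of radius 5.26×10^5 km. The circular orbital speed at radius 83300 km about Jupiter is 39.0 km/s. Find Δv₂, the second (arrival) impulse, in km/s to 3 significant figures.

Δv₂ = 7.40 km/s

From the circular-orbit relation v² = μ/r at r = 83300 km: μ = v²r = (39.0)² × 83300 = 1.26699×10^8 km³/s².
Semi-major axis of the transfer orbit: a_t = (83300 + 5.260×10^5)/2 = 3.0465×10^5 km.
Circular speed at r = 5.260×10^5 km: v_c = √(μ/r) = 15.5201 km/s.
Transfer-orbit speed at the same r (vis-viva, a = a_t): v_t = √[μ(2/r − 1/a_t)] = 8.11552 km/s.
Δv₂ = |v_t − v_c| = |8.11552 − 15.5201| = 7.405 km/s.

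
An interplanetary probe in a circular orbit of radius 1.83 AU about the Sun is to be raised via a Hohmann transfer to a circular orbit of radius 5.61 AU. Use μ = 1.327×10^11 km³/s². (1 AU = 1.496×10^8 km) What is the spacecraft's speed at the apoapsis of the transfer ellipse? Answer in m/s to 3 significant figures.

v = 8820 m/s

In km: r₁ = 1.83 × 1.496×10^8 = 2.73768×10^8 km; r₂ = 5.61 × 1.496×10^8 = 8.39256×10^8 km.
Transfer-ellipse semi-major axis a_t = (r₁ + r₂)/2 = (2.73768×10^8 + 8.39256×10^8)/2 = 5.56512×10^8 km.
At apoapsis, r = 8.39256×10^8 km.
From the vis-viva equation, v = √[μ(2/r − 1/a_t)] = 8.819 km/s.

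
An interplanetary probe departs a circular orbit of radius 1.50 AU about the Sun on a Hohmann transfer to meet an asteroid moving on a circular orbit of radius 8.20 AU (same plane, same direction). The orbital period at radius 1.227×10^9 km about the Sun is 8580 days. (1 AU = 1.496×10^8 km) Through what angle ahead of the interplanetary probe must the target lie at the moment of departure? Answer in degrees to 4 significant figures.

From Kepler's third law T² = 4π²r³/μ at r = 1.227×10^9 km, T = 8580 days = 8580 × 86400 s = 7.41312×10^8 s: μ = 4π²r³/T² = 1.32706×10^11 km³/s².
In km: r₁ = 1.50 × 1.496×10^8 = 2.244×10^8 km; r₂ = 8.20 × 1.496×10^8 = 1.22672×10^9 km.
Transfer-ellipse semi-major axis a_t = (r₁ + r₂)/2 = (2.244×10^8 + 1.22672×10^9)/2 = 7.2556×10^8 km.
Transfer time t = π√(a_t³/μ) = 1.685×10^8 s.
The target's mean motion on its circular orbit is ω₂ = √(μ/r₂³) = 8.479×10^-9 rad/s.
Angle swept by the target during transfer: ω₂·t = 1.429 rad = 81.88°.
Arrival is 180° from departure on the ellipse, so φ = 180° − 81.88° = 98.12°.

φ = 98.12°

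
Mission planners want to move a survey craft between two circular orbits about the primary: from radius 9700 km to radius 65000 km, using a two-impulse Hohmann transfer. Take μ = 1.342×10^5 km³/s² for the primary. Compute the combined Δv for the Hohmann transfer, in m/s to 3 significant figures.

Transfer-ellipse semi-major axis a_t = (r₁ + r₂)/2 = (9700 + 65000)/2 = 37350 km.
At r₁ the circular-orbit speed is v₁ = √(μ/r₁) = 3.720 km/s.
Transfer-orbit speed at r₁ (vis-viva): v_p = √[μ(2/r₁ − 1/a_t)] = 4.907 km/s.
First burn Δv₁ = |v_p − v₁| = 1.187 km/s.
At r₂, v₂ = √(μ/r₂) = 1.43688 km/s.
Transfer-orbit speed at r₂: v_a = √[μ(2/r₂ − 1/a_t)] = 0.732251 km/s.
Second burn Δv₂ = |v₂ − v_a| = 0.7046 km/s.
Δv = Δv₁ + Δv₂ = 1.187 + 0.7046 = 1.892 km/s.

Δv = 1890 m/s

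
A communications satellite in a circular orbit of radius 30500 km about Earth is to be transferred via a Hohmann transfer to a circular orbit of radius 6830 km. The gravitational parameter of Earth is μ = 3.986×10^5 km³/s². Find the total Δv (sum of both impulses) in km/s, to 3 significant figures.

Transfer-ellipse semi-major axis a_t = (r₁ + r₂)/2 = (30500 + 6830)/2 = 18665 km.
Circular speed at r₁: v₁ = √(μ/r₁) = √(3.986×10^5/30500) = 3.615 km/s.
On the transfer ellipse at r₁, vis-viva equation gives v_a = √[μ(2/r₁ − 1/a_t)] = 2.187 km/s.
First burn Δv₁ = |v_a − v₁| = 1.428 km/s.
Circular speed at r₂: v₂ = √(μ/r₂) = 7.639 km/s.
Transfer-orbit speed at r₂: v_p = √[μ(2/r₂ − 1/a_t)] = 9.765 km/s.
Second burn Δv₂ = |v₂ − v_p| = 2.126 km/s.
Total Δv = Δv₁ + Δv₂ = 3.554 km/s.

Δv = 3.55 km/s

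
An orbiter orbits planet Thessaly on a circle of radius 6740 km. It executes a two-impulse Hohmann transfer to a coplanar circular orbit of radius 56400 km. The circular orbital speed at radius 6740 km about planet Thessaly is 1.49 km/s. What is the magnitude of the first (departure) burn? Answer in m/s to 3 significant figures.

From the circular-orbit relation v² = μ/r at r = 6740 km: μ = v²r = (1.49)² × 6740 = 14963.5 km³/s².
Transfer-ellipse semi-major axis a_t = (r₁ + r₂)/2 = (6740 + 56400)/2 = 31570 km.
Circular speed at r = 6740 km: v_c = √(μ/r) = 1.4900 km/s.
Vis-viva on the transfer ellipse at r = 6740 km gives v_t = √[μ(2/r − 1/a_t)] = 1.9915 km/s.
Δv₁ = |v_t − v_c| = |1.9915 − 1.4900| = 0.5015 km/s.

Δv₁ = 502 m/s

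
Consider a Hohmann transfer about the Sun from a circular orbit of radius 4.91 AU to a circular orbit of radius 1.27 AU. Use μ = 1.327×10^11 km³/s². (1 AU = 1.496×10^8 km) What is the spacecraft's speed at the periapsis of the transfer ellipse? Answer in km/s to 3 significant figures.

v = 33.3 km/s

In km: r₁ = 4.91 × 1.496×10^8 = 7.34536×10^8 km; r₂ = 1.27 × 1.496×10^8 = 1.89992×10^8 km.
The Hohmann ellipse has a_t = (r₁ + r₂)/2 = 4.62264×10^8 km.
At periapsis, r = 1.89992×10^8 km.
Applying v² = μ(2/r − 1/a_t): v = 33.31 km/s.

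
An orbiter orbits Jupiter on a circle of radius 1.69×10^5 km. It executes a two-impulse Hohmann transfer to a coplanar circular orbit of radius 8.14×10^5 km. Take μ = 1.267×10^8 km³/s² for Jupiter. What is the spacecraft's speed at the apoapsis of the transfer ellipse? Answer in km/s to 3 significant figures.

The Hohmann ellipse has a_t = (r₁ + r₂)/2 = 4.915×10^5 km.
The apoapsis of the transfer ellipse is at r = 8.140×10^5 km.
From the vis-viva equation, v = √[μ(2/r − 1/a_t)] = 7.316 km/s.

v = 7.32 km/s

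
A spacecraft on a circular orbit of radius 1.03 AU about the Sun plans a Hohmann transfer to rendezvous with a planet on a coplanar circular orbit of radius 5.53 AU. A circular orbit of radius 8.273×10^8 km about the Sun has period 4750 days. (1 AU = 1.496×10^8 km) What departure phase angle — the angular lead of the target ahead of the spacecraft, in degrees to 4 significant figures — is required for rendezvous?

φ = 97.78°

From Kepler's third law T² = 4π²r³/μ at r = 8.273×10^8 km, T = 4750 days = 4750 × 86400 s = 4.104×10^8 s: μ = 4π²r³/T² = 1.32719×10^11 km³/s².
In km: r₁ = 1.03 × 1.496×10^8 = 1.54088×10^8 km; r₂ = 5.53 × 1.496×10^8 = 8.27288×10^8 km.
The Hohmann ellipse has a_t = (r₁ + r₂)/2 = 4.90688×10^8 km.
Transfer time t = π√(a_t³/μ) = 9.373×10^7 s.
Target angular speed ω₂ = √(μ/r₂³) = 1.531×10^-8 rad/s.
Angle swept by the target during transfer: ω₂·t = 1.435 rad = 82.22°.
Arrival is 180° from departure on the ellipse, so φ = 180° − 82.22° = 97.78°.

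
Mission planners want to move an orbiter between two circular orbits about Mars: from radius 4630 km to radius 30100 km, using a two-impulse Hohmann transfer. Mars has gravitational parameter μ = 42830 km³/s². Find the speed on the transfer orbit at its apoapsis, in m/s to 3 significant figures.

v = 616 m/s

Transfer-ellipse semi-major axis a_t = (r₁ + r₂)/2 = (4630 + 30100)/2 = 17365 km.
The apoapsis of the transfer ellipse is at r = 30100 km.
From the vis-viva equation, v = √[μ(2/r − 1/a_t)] = 0.6159 km/s.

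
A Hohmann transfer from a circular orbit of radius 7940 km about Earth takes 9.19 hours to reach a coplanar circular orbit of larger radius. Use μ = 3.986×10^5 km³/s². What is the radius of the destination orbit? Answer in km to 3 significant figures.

Transfer time t = 9.19 hours = 33084 s, and t = π√(a_t³/μ).
So a_t = (μ t²/π²)^(1/3) = (3.986×10^5 × (33084)² / π²)^(1/3) = 35358 km.
Since a_t = (r₁ + r₂)/2, r₂ = 2a_t − r₁ = 2×35358 − 7940 = 62776 km.

r₂ = 62800 km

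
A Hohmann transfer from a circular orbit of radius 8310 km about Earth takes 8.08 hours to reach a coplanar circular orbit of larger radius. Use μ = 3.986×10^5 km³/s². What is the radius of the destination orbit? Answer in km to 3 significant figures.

r₂ = 56600 km

Transfer time t = 8.08 hours = 29088 s, and t = π√(a_t³/μ).
So a_t = (μ t²/π²)^(1/3) = (3.986×10^5 × (29088)² / π²)^(1/3) = 32451 km.
Since a_t = (r₁ + r₂)/2, r₂ = 2a_t − r₁ = 2×32451 − 8310 = 56592 km.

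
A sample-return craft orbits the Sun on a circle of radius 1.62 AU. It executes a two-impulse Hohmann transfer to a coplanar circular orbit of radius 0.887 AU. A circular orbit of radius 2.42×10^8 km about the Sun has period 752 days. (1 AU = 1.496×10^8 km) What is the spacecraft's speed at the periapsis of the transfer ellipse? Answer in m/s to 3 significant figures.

From Kepler's third law T² = 4π²r³/μ at r = 2.42×10^8 km, T = 752 days = 752 × 86400 s = 6.49728×10^7 s: μ = 4π²r³/T² = 1.32539×10^11 km³/s².
In km: r₁ = 1.62 × 1.496×10^8 = 2.42352×10^8 km; r₂ = 0.887 × 1.496×10^8 = 1.326952×10^8 km.
Transfer-ellipse semi-major axis a_t = (r₁ + r₂)/2 = (2.42352×10^8 + 1.326952×10^8)/2 = 1.875236×10^8 km.
At periapsis, r = 1.326952×10^8 km.
Applying v² = μ(2/r − 1/a_t): v = 35.93 km/s.

v = 35900 m/s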